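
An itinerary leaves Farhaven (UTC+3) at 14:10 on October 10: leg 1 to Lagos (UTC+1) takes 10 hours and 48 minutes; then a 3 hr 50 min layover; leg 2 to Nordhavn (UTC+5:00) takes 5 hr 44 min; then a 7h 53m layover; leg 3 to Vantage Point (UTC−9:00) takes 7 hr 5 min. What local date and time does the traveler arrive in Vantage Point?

13:30 on Oct 11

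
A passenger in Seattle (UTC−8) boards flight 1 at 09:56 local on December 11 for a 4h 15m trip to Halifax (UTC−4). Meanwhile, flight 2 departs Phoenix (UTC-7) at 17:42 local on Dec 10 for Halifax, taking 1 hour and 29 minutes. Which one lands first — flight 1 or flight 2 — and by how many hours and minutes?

the second, by 20 hours

Flight 1 in UTC: 09:56 + 8:00 = 17:56 on Dec 11.
+4 hours 15 minutes → arrive 22:11 UTC on Dec 11.
Flight 2 in UTC: 17:42 + 7:00 = 00:42 on Dec 11.
+1 hour and 29 minutes → arrive 02:11 UTC on Dec 11.
Flight 2 lands earlier by 20 hours.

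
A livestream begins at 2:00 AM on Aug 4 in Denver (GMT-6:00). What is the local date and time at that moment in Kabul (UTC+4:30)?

12:30 PM on August 4

In UTC: 2:00 AM + 6:00 = 8:00 AM on Aug 4.
Kabul is UTC+4:30: 8:00 AM + 4:30 = 12:30 PM on Aug 4.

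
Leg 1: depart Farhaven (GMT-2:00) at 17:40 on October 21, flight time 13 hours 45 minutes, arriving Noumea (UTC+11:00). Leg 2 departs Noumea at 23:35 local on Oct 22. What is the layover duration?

3 hours 10 minutes

Convert departure to UTC: 17:40 + 2:00 = 19:40 UTC on Oct 21.
Add 13 hours 45 minutes flight time → 09:25 UTC (Oct 22).
Noumea is UTC+11:00, so local arrival = 09:25 + 11:00 = 20:25 on Oct 22.
Layover = 23:35 − 20:25 = 3 hours 10 minutes.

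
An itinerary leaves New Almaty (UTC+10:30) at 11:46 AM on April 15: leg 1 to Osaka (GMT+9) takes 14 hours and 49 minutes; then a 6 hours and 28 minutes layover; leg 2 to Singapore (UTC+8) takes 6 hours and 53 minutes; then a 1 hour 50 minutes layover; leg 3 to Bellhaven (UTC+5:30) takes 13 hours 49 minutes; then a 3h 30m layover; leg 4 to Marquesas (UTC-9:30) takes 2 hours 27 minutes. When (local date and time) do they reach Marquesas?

Convert departure to UTC: 11:46 AM − 10:30 = 1:16 AM UTC on Apr 15.
Add 14 hours 49 minutes leg 1 → 4:05 PM UTC.
Add 6 hours 28 minutes layover in Osaka → 10:33 PM UTC.
Add 6 hours and 53 minutes leg 2 → 5:26 AM UTC (Apr 16).
Add 1 hour and 50 minutes layover in Singapore → 7:16 AM UTC.
Add 13 hours and 49 minutes leg 3 → 9:05 PM UTC.
Add 3 hours 30 minutes layover in Bellhaven → 12:35 AM UTC (Apr 17).
Add 2 hours 27 minutes leg 4 → 3:02 AM UTC.
Marquesas is UTC−9:30, so local arrival = 3:02 AM − 9:30 = 5:32 PM on Apr 16.

5:32 PM on April 16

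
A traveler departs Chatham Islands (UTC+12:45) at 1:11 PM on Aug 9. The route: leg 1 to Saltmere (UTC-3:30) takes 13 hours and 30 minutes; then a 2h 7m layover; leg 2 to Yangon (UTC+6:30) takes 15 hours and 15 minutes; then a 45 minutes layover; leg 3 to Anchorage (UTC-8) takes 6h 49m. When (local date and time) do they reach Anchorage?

Convert departure to UTC: 1:11 PM − 12:45 = 12:26 AM UTC on Aug 9.
Add 13 hours 30 minutes leg 1 → 1:56 PM UTC.
Add 2 hours 7 minutes layover in Saltmere → 4:03 PM UTC.
Add 15 hours 15 minutes leg 2 → 7:18 AM UTC (Aug 10).
Add 45 minutes layover in Yangon → 8:03 AM UTC.
Add 6 hours 49 minutes leg 3 → 2:52 PM UTC.
Anchorage is UTC−8:00, so local arrival = 2:52 PM − 8:00 = 6:52 AM on Aug 10.

6:52 AM on August 10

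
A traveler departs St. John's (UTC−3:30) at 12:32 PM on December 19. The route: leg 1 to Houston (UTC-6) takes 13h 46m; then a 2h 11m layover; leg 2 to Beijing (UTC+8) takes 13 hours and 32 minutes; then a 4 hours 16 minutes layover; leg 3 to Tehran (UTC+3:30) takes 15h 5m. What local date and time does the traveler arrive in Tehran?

8:22 PM on December 21

Convert departure to UTC: 12:32 PM + 3:30 = 4:02 PM UTC on Dec 19.
Add 13 hours and 46 minutes leg 1 → 5:48 AM UTC (Dec 20).
Add 2 hours 11 minutes layover in Houston → 7:59 AM UTC.
Add 13 hours 32 minutes leg 2 → 9:31 PM UTC.
Add 4 hours and 16 minutes layover in Beijing → 1:47 AM UTC (Dec 21).
Add 15 hours 5 minutes leg 3 → 4:52 PM UTC.
Tehran is UTC+3:30, so local arrival = 4:52 PM + 3:30 = 8:22 PM on Dec 21.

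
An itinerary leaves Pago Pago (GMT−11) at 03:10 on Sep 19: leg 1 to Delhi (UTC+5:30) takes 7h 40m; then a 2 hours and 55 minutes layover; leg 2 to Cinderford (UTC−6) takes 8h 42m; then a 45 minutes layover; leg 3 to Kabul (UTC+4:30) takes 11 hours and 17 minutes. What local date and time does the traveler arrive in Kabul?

Convert departure to UTC: 03:10 + 11:00 = 14:10 UTC on Sep 19.
Add 7 hours 40 minutes leg 1 → 21:50 UTC.
Add 2 hours 55 minutes layover in Delhi → 00:45 UTC (Sep 20).
Add 8 hours and 42 minutes leg 2 → 09:27 UTC.
Add 45 minutes layover in Cinderford → 10:12 UTC.
Add 11 hours 17 minutes leg 3 → 21:29 UTC.
Kabul is UTC+4:30, so local arrival = 21:29 + 4:30 = 01:59 on Sep 21.

01:59 on Sep 21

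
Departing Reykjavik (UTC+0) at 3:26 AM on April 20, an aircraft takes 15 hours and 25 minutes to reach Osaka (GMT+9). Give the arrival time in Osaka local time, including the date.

3:51 AM on April 21

Reykjavik is at UTC+0, so departure is already 3:26 AM UTC on Apr 20.
Add 15 hours 25 minutes travel time → 6:51 PM UTC.
Osaka is UTC+9:00, so local arrival = 6:51 PM + 9:00 = 3:51 AM on Apr 21.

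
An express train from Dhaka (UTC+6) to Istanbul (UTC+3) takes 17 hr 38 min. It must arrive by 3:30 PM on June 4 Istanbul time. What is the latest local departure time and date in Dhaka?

Target arrival in UTC: 3:30 PM − 3:00 = 12:30 PM on Jun 4.
Subtract 17 hours and 38 minutes → departure 6:52 PM UTC on Jun 3.
Dhaka is UTC+6:00: 6:52 PM + 6:00 = 12:52 AM on Jun 4.

12:52 AM on June 4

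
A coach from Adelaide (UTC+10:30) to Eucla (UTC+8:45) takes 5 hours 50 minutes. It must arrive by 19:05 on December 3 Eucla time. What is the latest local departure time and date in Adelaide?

15:00 on December 3

Target arrival in UTC: 19:05 − 8:45 = 10:20 on Dec 3.
Subtract 5 hours 50 minutes → departure 04:30 UTC on Dec 3.
Adelaide is UTC+10:30: 04:30 + 10:30 = 15:00 on Dec 3.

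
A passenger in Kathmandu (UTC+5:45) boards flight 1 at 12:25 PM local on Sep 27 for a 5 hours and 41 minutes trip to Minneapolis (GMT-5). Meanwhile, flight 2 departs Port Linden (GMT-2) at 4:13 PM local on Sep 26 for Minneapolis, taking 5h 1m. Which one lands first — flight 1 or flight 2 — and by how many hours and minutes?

Flight 1 in UTC: 12:25 PM − 5:45 = 6:40 AM on Sep 27.
+5 hours and 41 minutes → arrive 12:21 PM UTC on Sep 27.
Flight 2 in UTC: 4:13 PM + 2:00 = 6:13 PM on Sep 26.
+5 hours 1 minute → arrive 11:14 PM UTC on Sep 26.
Flight 2 lands earlier by 13 hours 7 minutes.

the second, by 13 hours 7 minutes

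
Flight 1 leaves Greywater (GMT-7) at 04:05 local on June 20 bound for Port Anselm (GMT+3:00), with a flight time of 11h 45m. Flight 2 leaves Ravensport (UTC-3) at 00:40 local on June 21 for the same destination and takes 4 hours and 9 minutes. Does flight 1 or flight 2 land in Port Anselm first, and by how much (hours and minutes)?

Flight 1 in UTC: 04:05 + 7:00 = 11:05 on Jun 20.
+11 hours 45 minutes → arrive 22:50 UTC on Jun 20.
Flight 2 in UTC: 00:40 + 3:00 = 03:40 on Jun 21.
+4 hours 9 minutes → arrive 07:49 UTC on Jun 21.
Flight 1 lands earlier by 8 hours 59 minutes.

the first, by 8 hours 59 minutes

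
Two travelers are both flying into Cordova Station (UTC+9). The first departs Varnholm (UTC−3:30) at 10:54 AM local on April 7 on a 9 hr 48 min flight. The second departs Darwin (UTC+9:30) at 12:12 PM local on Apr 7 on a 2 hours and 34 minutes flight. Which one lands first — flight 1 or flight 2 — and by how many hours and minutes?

the second, by 18 hours 56 minutes

Flight 1 in UTC: 10:54 AM + 3:30 = 2:24 PM on Apr 7.
+9 hours 48 minutes → arrive 12:12 AM UTC on Apr 8.
Flight 2 in UTC: 12:12 PM − 9:30 = 2:42 AM on Apr 7.
+2 hours and 34 minutes → arrive 5:16 AM UTC on Apr 7.
Flight 2 lands earlier by 18 hours 56 minutes.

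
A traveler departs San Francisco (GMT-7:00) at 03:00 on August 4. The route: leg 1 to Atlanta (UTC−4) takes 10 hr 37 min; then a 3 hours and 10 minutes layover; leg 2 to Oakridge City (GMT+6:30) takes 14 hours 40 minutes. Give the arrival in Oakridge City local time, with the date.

20:57 on August 5

Convert departure to UTC: 03:00 + 7:00 = 10:00 UTC on Aug 4.
Add 10 hours and 37 minutes leg 1 → 20:37 UTC.
Add 3 hours and 10 minutes layover in Atlanta → 23:47 UTC.
Add 14 hours 40 minutes leg 2 → 14:27 UTC (Aug 5).
Oakridge City is UTC+6:30, so local arrival = 14:27 + 6:30 = 20:57 on Aug 5.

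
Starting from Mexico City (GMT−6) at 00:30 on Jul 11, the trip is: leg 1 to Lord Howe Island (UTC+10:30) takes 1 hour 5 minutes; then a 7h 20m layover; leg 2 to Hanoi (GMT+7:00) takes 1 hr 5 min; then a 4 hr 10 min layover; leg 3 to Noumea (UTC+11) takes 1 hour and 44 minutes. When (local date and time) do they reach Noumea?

Convert departure to UTC: 00:30 + 6:00 = 06:30 UTC on Jul 11.
Add 1 hour 5 minutes leg 1 → 07:35 UTC.
Add 7 hours 20 minutes layover in Lord Howe Island → 14:55 UTC.
Add 1 hour and 5 minutes leg 2 → 16:00 UTC.
Add 4 hours and 10 minutes layover in Hanoi → 20:10 UTC.
Add 1 hour and 44 minutes leg 3 → 21:54 UTC.
Noumea is UTC+11:00, so local arrival = 21:54 + 11:00 = 08:54 on Jul 12.

08:54 on Jul 12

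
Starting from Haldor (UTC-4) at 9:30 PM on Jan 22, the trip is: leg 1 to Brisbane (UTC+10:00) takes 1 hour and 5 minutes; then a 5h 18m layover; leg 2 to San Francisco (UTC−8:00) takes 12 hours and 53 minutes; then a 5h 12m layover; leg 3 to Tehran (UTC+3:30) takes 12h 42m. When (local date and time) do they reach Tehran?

Convert departure to UTC: 9:30 PM + 4:00 = 1:30 AM UTC on Jan 23.
Add 1 hour 5 minutes leg 1 → 2:35 AM UTC.
Add 5 hours 18 minutes layover in Brisbane → 7:53 AM UTC.
Add 12 hours 53 minutes leg 2 → 8:46 PM UTC.
Add 5 hours 12 minutes layover in San Francisco → 1:58 AM UTC (Jan 24).
Add 12 hours 42 minutes leg 3 → 2:40 PM UTC.
Tehran is UTC+3:30, so local arrival = 2:40 PM + 3:30 = 6:10 PM on Jan 24.

6:10 PM on January 24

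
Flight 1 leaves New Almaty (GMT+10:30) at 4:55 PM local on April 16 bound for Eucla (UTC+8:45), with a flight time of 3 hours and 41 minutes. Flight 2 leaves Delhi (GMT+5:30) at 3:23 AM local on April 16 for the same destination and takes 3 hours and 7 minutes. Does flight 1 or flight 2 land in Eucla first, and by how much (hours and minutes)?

Flight 1 in UTC: 4:55 PM − 10:30 = 6:25 AM on Apr 16.
+3 hours 41 minutes → arrive 10:06 AM UTC on Apr 16.
Flight 2 in UTC: 3:23 AM − 5:30 = 9:53 PM on Apr 15.
+3 hours and 7 minutes → arrive 1:00 AM UTC on Apr 16.
Flight 2 lands earlier by 9 hours 6 minutes.

the second, by 9 hours 6 minutes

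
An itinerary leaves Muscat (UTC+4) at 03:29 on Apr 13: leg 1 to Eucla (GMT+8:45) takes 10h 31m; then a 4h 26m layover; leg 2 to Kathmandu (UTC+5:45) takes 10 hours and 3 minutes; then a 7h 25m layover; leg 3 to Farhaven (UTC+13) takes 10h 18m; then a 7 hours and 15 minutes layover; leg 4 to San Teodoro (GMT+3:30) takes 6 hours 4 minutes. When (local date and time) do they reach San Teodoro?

Convert departure to UTC: 03:29 − 4:00 = 23:29 UTC on Apr 12.
Add 10 hours 31 minutes leg 1 → 10:00 UTC (Apr 13).
Add 4 hours and 26 minutes layover in Eucla → 14:26 UTC.
Add 10 hours 3 minutes leg 2 → 00:29 UTC (Apr 14).
Add 7 hours 25 minutes layover in Kathmandu → 07:54 UTC.
Add 10 hours and 18 minutes leg 3 → 18:12 UTC.
Add 7 hours 15 minutes layover in Farhaven → 01:27 UTC (Apr 15).
Add 6 hours 4 minutes leg 4 → 07:31 UTC.
San Teodoro is UTC+3:30, so local arrival = 07:31 + 3:30 = 11:01 on Apr 15.

11:01 on April 15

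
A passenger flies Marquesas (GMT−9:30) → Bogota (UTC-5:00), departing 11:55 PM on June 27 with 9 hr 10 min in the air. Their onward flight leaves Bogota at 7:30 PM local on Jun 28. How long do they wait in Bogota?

5 hours 55 minutes

Convert departure to UTC: 11:55 PM + 9:30 = 9:25 AM UTC on Jun 28.
Add 9 hours and 10 minutes flight time → 6:35 PM UTC.
Bogota is UTC−5:00, so local arrival = 6:35 PM − 5:00 = 1:35 PM on Jun 28.
Layover = 7:30 PM − 1:35 PM = 5 hours 55 minutes.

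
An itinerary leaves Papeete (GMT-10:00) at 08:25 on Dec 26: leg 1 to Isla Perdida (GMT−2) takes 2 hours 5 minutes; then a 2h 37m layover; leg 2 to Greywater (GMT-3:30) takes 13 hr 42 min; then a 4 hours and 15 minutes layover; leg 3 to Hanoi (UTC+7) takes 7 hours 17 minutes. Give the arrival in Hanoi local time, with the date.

Convert departure to UTC: 08:25 + 10:00 = 18:25 UTC on Dec 26.
Add 2 hours 5 minutes leg 1 → 20:30 UTC.
Add 2 hours 37 minutes layover in Isla Perdida → 23:07 UTC.
Add 13 hours and 42 minutes leg 2 → 12:49 UTC (Dec 27).
Add 4 hours 15 minutes layover in Greywater → 17:04 UTC.
Add 7 hours 17 minutes leg 3 → 00:21 UTC (Dec 28).
Hanoi is UTC+7:00, so local arrival = 00:21 + 7:00 = 07:21 on Dec 28.

07:21 on December 28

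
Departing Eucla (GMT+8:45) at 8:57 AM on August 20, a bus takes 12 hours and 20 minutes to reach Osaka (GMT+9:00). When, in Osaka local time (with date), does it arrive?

Convert departure to UTC: 8:57 AM − 8:45 = 12:12 AM UTC on Aug 20.
Add 12 hours and 20 minutes travel time → 12:32 PM UTC.
Osaka is UTC+9:00, so local arrival = 12:32 PM + 9:00 = 9:32 PM on Aug 20.

9:32 PM on August 20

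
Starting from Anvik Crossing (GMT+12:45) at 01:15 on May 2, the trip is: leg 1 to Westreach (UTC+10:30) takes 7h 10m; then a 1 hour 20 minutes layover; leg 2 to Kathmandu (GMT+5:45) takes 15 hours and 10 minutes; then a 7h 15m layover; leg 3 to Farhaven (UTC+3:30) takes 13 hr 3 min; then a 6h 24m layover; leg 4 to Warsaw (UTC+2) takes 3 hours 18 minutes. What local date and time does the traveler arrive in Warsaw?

Convert departure to UTC: 01:15 − 12:45 = 12:30 UTC on May 1.
Add 7 hours and 10 minutes leg 1 → 19:40 UTC.
Add 1 hour 20 minutes layover in Westreach → 21:00 UTC.
Add 15 hours and 10 minutes leg 2 → 12:10 UTC (May 2).
Add 7 hours and 15 minutes layover in Kathmandu → 19:25 UTC.
Add 13 hours 3 minutes leg 3 → 08:28 UTC (May 3).
Add 6 hours and 24 minutes layover in Farhaven → 14:52 UTC.
Add 3 hours and 18 minutes leg 4 → 18:10 UTC.
Warsaw is UTC+2:00, so local arrival = 18:10 + 2:00 = 20:10 on May 3.

20:10 on May 3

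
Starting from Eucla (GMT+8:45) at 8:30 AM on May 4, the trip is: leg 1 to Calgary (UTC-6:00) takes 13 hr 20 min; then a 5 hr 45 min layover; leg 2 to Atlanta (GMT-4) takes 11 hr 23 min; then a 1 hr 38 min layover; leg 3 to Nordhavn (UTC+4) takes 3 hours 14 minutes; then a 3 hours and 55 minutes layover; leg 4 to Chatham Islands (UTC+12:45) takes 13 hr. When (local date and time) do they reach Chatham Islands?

4:45 PM on May 6

Convert departure to UTC: 8:30 AM − 8:45 = 11:45 PM UTC on May 3.
Add 13 hours and 20 minutes leg 1 → 1:05 PM UTC (May 4).
Add 5 hours 45 minutes layover in Calgary → 6:50 PM UTC.
Add 11 hours and 23 minutes leg 2 → 6:13 AM UTC (May 5).
Add 1 hour and 38 minutes layover in Atlanta → 7:51 AM UTC.
Add 3 hours 14 minutes leg 3 → 11:05 AM UTC.
Add 3 hours 55 minutes layover in Nordhavn → 3:00 PM UTC.
Add 13 hours leg 4 → 4:00 AM UTC (May 6).
Chatham Islands is UTC+12:45, so local arrival = 4:00 AM + 12:45 = 4:45 PM on May 6.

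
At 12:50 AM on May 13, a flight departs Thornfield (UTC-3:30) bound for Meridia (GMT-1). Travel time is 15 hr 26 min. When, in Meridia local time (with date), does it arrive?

Convert departure to UTC: 12:50 AM + 3:30 = 4:20 AM UTC on May 13.
Add 15 hours 26 minutes travel time → 7:46 PM UTC.
Meridia is UTC−1:00, so local arrival = 7:46 PM − 1:00 = 6:46 PM on May 13.

6:46 PM on May 13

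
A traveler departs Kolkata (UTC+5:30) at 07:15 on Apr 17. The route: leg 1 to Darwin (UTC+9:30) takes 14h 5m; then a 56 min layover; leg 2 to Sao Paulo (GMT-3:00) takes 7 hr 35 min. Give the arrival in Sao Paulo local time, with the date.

Convert departure to UTC: 07:15 − 5:30 = 01:45 UTC on Apr 17.
Add 14 hours and 5 minutes leg 1 → 15:50 UTC.
Add 56 minutes layover in Darwin → 16:46 UTC.
Add 7 hours and 35 minutes leg 2 → 00:21 UTC (Apr 18).
Sao Paulo is UTC−3:00, so local arrival = 00:21 − 3:00 = 21:21 on Apr 17.

21:21 on April 17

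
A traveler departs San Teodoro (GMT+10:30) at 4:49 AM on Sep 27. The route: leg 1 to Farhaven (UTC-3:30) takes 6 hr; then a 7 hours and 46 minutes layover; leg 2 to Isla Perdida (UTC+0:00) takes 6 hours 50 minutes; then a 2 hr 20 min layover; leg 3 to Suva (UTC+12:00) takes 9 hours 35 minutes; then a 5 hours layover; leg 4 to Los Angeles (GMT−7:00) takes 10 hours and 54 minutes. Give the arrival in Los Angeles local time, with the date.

Convert departure to UTC: 4:49 AM − 10:30 = 6:19 PM UTC on Sep 26.
Add 6 hours leg 1 → 12:19 AM UTC (Sep 27).
Add 7 hours 46 minutes layover in Farhaven → 8:05 AM UTC.
Add 6 hours and 50 minutes leg 2 → 2:55 PM UTC.
Add 2 hours and 20 minutes layover in Isla Perdida → 5:15 PM UTC.
Add 9 hours 35 minutes leg 3 → 2:50 AM UTC (Sep 28).
Add 5 hours layover in Suva → 7:50 AM UTC.
Add 10 hours 54 minutes leg 4 → 6:44 PM UTC.
Los Angeles is UTC−7:00, so local arrival = 6:44 PM − 7:00 = 11:44 AM on Sep 28.

11:44 AM on September 28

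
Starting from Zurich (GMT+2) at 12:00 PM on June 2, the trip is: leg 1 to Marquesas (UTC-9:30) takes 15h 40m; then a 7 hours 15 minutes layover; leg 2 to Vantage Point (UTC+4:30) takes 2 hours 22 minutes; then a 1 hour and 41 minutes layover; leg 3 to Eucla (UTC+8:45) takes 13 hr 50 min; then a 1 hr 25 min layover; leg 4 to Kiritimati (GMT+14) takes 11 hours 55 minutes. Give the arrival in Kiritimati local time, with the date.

6:08 AM on June 5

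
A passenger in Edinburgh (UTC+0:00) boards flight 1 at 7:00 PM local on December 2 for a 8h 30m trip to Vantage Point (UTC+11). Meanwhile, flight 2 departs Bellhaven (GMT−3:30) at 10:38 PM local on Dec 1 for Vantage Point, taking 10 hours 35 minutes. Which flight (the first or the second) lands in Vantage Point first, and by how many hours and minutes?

the second, by 14 hours 47 minutes

Flight 1 departs at 7:00 PM UTC (Dec 2).
+8 hours 30 minutes → arrive 3:30 AM UTC on Dec 3.
Flight 2 in UTC: 10:38 PM + 3:30 = 2:08 AM on Dec 2.
+10 hours and 35 minutes → arrive 12:43 PM UTC on Dec 2.
Flight 2 lands earlier by 14 hours 47 minutes.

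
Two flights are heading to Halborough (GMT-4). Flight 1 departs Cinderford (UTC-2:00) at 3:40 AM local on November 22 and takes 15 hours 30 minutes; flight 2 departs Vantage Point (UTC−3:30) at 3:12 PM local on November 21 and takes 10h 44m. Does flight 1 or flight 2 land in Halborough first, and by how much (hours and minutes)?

Flight 1 in UTC: 3:40 AM + 2:00 = 5:40 AM on Nov 22.
+15 hours and 30 minutes → arrive 9:10 PM UTC on Nov 22.
Flight 2 in UTC: 3:12 PM + 3:30 = 6:42 PM on Nov 21.
+10 hours 44 minutes → arrive 5:26 AM UTC on Nov 22.
Flight 2 lands earlier by 15 hours 44 minutes.

the second, by 15 hours 44 minutes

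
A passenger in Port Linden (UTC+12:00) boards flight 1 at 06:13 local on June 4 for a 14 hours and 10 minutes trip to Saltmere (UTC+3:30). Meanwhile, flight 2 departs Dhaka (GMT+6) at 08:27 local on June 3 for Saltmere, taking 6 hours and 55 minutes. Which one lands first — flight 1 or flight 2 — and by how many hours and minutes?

Flight 1 in UTC: 06:13 − 12:00 = 18:13 on Jun 3.
+14 hours and 10 minutes → arrive 08:23 UTC on Jun 4.
Flight 2 in UTC: 08:27 − 6:00 = 02:27 on Jun 3.
+6 hours and 55 minutes → arrive 09:22 UTC on Jun 3.
Flight 2 lands earlier by 23 hours 1 minute.

the second, by 23 hours 1 minute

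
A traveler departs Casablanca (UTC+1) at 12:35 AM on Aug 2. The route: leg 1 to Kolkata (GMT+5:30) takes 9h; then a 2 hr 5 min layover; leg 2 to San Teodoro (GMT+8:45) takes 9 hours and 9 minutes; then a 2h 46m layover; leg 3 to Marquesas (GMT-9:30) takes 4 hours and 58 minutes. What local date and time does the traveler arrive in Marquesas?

6:03 PM on Aug 2

Convert departure to UTC: 12:35 AM − 1:00 = 11:35 PM UTC on Aug 1.
Add 9 hours leg 1 → 8:35 AM UTC (Aug 2).
Add 2 hours 5 minutes layover in Kolkata → 10:40 AM UTC.
Add 9 hours 9 minutes leg 2 → 7:49 PM UTC.
Add 2 hours and 46 minutes layover in San Teodoro → 10:35 PM UTC.
Add 4 hours and 58 minutes leg 3 → 3:33 AM UTC (Aug 3).
Marquesas is UTC−9:30, so local arrival = 3:33 AM − 9:30 = 6:03 PM on Aug 2.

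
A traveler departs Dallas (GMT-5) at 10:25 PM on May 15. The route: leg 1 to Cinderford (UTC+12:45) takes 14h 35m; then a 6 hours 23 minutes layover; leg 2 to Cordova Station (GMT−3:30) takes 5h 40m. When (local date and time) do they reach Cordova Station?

Convert departure to UTC: 10:25 PM + 5:00 = 3:25 AM UTC on May 16.
Add 14 hours 35 minutes leg 1 → 6:00 PM UTC.
Add 6 hours and 23 minutes layover in Cinderford → 12:23 AM UTC (May 17).
Add 5 hours 40 minutes leg 2 → 6:03 AM UTC.
Cordova Station is UTC−3:30, so local arrival = 6:03 AM − 3:30 = 2:33 AM on May 17.

2:33 AM on May 17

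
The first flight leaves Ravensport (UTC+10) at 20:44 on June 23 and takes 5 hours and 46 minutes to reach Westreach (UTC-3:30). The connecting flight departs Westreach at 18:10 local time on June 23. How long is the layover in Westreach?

Convert departure to UTC: 20:44 − 10:00 = 10:44 UTC on Jun 23.
Add 5 hours and 46 minutes flight time → 16:30 UTC.
Westreach is UTC−3:30, so local arrival = 16:30 − 3:30 = 13:00 on Jun 23.
Layover = 18:10 − 13:00 = 5 hours 10 minutes.

5 hours 10 minutes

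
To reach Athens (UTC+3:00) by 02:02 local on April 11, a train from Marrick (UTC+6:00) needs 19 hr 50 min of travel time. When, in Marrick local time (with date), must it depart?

Target arrival in UTC: 02:02 − 3:00 = 23:02 on Apr 10.
Subtract 19 hours 50 minutes → departure 03:12 UTC on Apr 10.
Marrick is UTC+6:00: 03:12 + 6:00 = 09:12 on Apr 10.

09:12 on Apr 10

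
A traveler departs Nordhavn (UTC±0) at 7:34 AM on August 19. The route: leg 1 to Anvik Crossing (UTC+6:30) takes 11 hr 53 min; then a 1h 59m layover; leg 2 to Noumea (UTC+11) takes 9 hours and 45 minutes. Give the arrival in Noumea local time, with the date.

Nordhavn is at UTC+0, so departure is already 7:34 AM UTC on Aug 19.
Add 11 hours 53 minutes leg 1 → 7:27 PM UTC.
Add 1 hour 59 minutes layover in Anvik Crossing → 9:26 PM UTC.
Add 9 hours and 45 minutes leg 2 → 7:11 AM UTC (Aug 20).
Noumea is UTC+11:00, so local arrival = 7:11 AM + 11:00 = 6:11 PM on Aug 20.

6:11 PM on August 20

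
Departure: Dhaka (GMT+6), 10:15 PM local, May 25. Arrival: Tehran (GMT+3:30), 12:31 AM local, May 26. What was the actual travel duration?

Departure in UTC: 10:15 PM − 6:00 = 4:15 PM on May 25.
Arrival in UTC: 12:31 AM − 3:30 = 9:01 PM on May 25.
Elapsed = 9:01 PM − 4:15 PM = 4 hours 46 minutes.

4 hours 46 minutes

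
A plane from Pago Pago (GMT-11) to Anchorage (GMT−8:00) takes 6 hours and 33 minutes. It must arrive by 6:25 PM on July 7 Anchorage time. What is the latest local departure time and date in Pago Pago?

8:52 AM on July 7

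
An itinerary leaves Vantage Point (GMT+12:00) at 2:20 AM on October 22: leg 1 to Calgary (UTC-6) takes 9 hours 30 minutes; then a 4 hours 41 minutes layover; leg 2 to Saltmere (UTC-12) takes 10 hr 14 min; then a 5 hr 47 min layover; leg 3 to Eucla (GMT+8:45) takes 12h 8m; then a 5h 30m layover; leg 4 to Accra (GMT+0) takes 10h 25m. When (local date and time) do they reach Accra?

12:35 AM on October 24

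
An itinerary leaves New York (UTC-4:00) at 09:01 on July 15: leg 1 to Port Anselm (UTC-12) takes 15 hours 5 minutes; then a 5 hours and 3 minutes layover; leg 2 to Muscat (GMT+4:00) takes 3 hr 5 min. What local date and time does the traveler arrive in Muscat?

16:14 on July 16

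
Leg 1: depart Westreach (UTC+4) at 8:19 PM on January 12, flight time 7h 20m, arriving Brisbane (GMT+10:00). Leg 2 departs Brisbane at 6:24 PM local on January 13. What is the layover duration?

8 hours 45 minutes

Convert departure to UTC: 8:19 PM − 4:00 = 4:19 PM UTC on Jan 12.
Add 7 hours 20 minutes flight time → 11:39 PM UTC.
Brisbane is UTC+10:00, so local arrival = 11:39 PM + 10:00 = 9:39 AM on Jan 13.
Layover = 6:24 PM − 9:39 AM = 8 hours 45 minutes.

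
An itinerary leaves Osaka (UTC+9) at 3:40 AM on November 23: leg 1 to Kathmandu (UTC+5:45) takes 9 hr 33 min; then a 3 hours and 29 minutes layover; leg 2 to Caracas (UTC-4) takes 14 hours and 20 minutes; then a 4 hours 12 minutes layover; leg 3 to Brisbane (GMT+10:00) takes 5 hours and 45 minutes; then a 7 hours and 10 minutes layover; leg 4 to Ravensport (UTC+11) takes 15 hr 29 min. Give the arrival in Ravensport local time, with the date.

Convert departure to UTC: 3:40 AM − 9:00 = 6:40 PM UTC on Nov 22.
Add 9 hours and 33 minutes leg 1 → 4:13 AM UTC (Nov 23).
Add 3 hours 29 minutes layover in Kathmandu → 7:42 AM UTC.
Add 14 hours and 20 minutes leg 2 → 10:02 PM UTC.
Add 4 hours and 12 minutes layover in Caracas → 2:14 AM UTC (Nov 24).
Add 5 hours 45 minutes leg 3 → 7:59 AM UTC.
Add 7 hours and 10 minutes layover in Brisbane → 3:09 PM UTC.
Add 15 hours and 29 minutes leg 4 → 6:38 AM UTC (Nov 25).
Ravensport is UTC+11:00, so local arrival = 6:38 AM + 11:00 = 5:38 PM on Nov 25.

5:38 PM on November 25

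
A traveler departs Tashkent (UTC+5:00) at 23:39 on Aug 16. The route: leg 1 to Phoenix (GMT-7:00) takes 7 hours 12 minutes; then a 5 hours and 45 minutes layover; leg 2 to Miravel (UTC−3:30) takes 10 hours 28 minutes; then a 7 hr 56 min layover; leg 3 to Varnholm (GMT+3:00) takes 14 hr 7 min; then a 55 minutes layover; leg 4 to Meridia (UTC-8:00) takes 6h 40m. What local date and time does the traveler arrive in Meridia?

15:42 on August 18

Convert departure to UTC: 23:39 − 5:00 = 18:39 UTC on Aug 16.
Add 7 hours and 12 minutes leg 1 → 01:51 UTC (Aug 17).
Add 5 hours and 45 minutes layover in Phoenix → 07:36 UTC.
Add 10 hours and 28 minutes leg 2 → 18:04 UTC.
Add 7 hours 56 minutes layover in Miravel → 02:00 UTC (Aug 18).
Add 14 hours 7 minutes leg 3 → 16:07 UTC.
Add 55 minutes layover in Varnholm → 17:02 UTC.
Add 6 hours 40 minutes leg 4 → 23:42 UTC.
Meridia is UTC−8:00, so local arrival = 23:42 − 8:00 = 15:42 on Aug 18.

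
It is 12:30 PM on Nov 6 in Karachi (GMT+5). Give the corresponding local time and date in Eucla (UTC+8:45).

In UTC: 12:30 PM − 5:00 = 7:30 AM on Nov 6.
Eucla is UTC+8:45: 7:30 AM + 8:45 = 4:15 PM on Nov 6.

4:15 PM on November 6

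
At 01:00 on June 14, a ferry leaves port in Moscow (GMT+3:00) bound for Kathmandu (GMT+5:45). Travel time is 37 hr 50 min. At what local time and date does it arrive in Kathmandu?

Kathmandu is 2:45 ahead of Moscow.
After 37 hours 50 minutes it is 14:50 (Jun 15) in Moscow.
Shift by the zone difference: 14:50 + 2:45 = 17:35 on Jun 15 in Kathmandu.

17:35 on June 15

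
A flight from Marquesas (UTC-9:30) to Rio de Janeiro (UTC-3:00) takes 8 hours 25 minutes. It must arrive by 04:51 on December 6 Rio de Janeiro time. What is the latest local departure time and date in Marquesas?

Target arrival in UTC: 04:51 + 3:00 = 07:51 on Dec 6.
Subtract 8 hours and 25 minutes → departure 23:26 UTC on Dec 5.
Marquesas is UTC−9:30: 23:26 − 9:30 = 13:56 on Dec 5.

13:56 on Dec 5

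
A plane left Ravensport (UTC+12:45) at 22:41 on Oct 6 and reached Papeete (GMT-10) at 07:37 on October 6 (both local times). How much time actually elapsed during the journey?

7 hours 41 minutes

Departure in UTC: 22:41 − 12:45 = 09:56 on Oct 6.
Arrival in UTC: 07:37 + 10:00 = 17:37 on Oct 6.
Elapsed = 17:37 − 09:56 = 7 hours 41 minutes.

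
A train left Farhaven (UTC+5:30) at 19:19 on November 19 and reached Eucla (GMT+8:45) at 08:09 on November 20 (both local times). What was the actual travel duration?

9 hours 35 minutes

Departure in UTC: 19:19 − 5:30 = 13:49 on Nov 19.
Arrival in UTC: 08:09 − 8:45 = 23:24 on Nov 19.
Elapsed = 23:24 − 13:49 = 9 hours 35 minutes.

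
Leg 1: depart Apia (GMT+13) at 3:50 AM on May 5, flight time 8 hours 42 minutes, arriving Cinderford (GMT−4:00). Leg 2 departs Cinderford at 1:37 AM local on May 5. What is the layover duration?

6 hours 5 minutes

Convert departure to UTC: 3:50 AM − 13:00 = 2:50 PM UTC on May 4.
Add 8 hours and 42 minutes flight time → 11:32 PM UTC.
Cinderford is UTC−4:00, so local arrival = 11:32 PM − 4:00 = 7:32 PM on May 4.
Layover = 1:37 AM − 7:32 PM (+1 day) = 6 hours 5 minutes.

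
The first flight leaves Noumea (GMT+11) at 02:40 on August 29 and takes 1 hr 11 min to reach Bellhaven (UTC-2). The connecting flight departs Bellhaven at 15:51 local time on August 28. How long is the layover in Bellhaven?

Convert departure to UTC: 02:40 − 11:00 = 15:40 UTC on Aug 28.
Add 1 hour 11 minutes flight time → 16:51 UTC.
Bellhaven is UTC−2:00, so local arrival = 16:51 − 2:00 = 14:51 on Aug 28.
Layover = 15:51 − 14:51 = 1 hour.

1 hour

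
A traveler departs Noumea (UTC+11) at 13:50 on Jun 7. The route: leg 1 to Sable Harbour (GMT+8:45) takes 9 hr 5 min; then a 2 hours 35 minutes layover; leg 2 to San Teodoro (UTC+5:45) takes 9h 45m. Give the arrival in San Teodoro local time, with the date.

Convert departure to UTC: 13:50 − 11:00 = 02:50 UTC on Jun 7.
Add 9 hours 5 minutes leg 1 → 11:55 UTC.
Add 2 hours and 35 minutes layover in Sable Harbour → 14:30 UTC.
Add 9 hours and 45 minutes leg 2 → 00:15 UTC (Jun 8).
San Teodoro is UTC+5:45, so local arrival = 00:15 + 5:45 = 06:00 on Jun 8.

06:00 on June 8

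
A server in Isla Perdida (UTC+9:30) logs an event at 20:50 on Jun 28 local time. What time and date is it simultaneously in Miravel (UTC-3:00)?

In UTC: 20:50 − 9:30 = 11:20 on Jun 28.
Miravel is UTC−3:00: 11:20 − 3:00 = 08:20 on Jun 28.

08:20 on June 28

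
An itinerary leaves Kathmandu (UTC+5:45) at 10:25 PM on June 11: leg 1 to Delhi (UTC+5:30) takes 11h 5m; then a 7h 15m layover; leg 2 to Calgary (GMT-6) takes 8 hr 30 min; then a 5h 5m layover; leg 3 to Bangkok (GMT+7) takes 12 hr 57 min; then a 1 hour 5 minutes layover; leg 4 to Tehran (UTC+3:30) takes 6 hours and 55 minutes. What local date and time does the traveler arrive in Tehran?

1:02 AM on June 14

Convert departure to UTC: 10:25 PM − 5:45 = 4:40 PM UTC on Jun 11.
Add 11 hours and 5 minutes leg 1 → 3:45 AM UTC (Jun 12).
Add 7 hours 15 minutes layover in Delhi → 11:00 AM UTC.
Add 8 hours 30 minutes leg 2 → 7:30 PM UTC.
Add 5 hours 5 minutes layover in Calgary → 12:35 AM UTC (Jun 13).
Add 12 hours 57 minutes leg 3 → 1:32 PM UTC.
Add 1 hour 5 minutes layover in Bangkok → 2:37 PM UTC.
Add 6 hours and 55 minutes leg 4 → 9:32 PM UTC.
Tehran is UTC+3:30, so local arrival = 9:32 PM + 3:30 = 1:02 AM on Jun 14.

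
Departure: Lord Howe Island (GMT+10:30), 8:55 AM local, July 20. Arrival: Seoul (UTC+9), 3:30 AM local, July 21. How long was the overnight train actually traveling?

Seoul is 1:30 behind Lord Howe Island.
Clock-face elapsed time (ignoring zones) is 18 hours 35 minutes.
Actual elapsed = 18 hours 35 minutes + 1:30 = 20 hours 5 minutes.

20 hours 5 minutes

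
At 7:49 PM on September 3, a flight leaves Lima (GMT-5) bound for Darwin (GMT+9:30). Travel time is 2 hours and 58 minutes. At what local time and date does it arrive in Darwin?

Darwin is 14:30 ahead of Lima.
After 2 hours and 58 minutes it is 10:47 PM in Lima.
Shift by the zone difference: 10:47 PM + 14:30 = 1:17 PM on Sep 4 in Darwin.

1:17 PM on September 4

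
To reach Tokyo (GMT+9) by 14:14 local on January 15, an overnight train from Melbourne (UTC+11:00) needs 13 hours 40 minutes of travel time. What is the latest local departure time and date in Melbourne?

02:34 on January 15

Target arrival in UTC: 14:14 − 9:00 = 05:14 on Jan 15.
Subtract 13 hours 40 minutes → departure 15:34 UTC on Jan 14.
Melbourne is UTC+11:00: 15:34 + 11:00 = 02:34 on Jan 15.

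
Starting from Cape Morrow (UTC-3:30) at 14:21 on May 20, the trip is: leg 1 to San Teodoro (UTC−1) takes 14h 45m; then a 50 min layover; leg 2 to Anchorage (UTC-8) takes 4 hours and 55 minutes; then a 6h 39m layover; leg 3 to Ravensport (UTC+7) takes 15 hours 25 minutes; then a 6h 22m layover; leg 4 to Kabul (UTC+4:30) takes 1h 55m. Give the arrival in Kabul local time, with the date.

01:12 on May 23

Convert departure to UTC: 14:21 + 3:30 = 17:51 UTC on May 20.
Add 14 hours and 45 minutes leg 1 → 08:36 UTC (May 21).
Add 50 minutes layover in San Teodoro → 09:26 UTC.
Add 4 hours and 55 minutes leg 2 → 14:21 UTC.
Add 6 hours and 39 minutes layover in Anchorage → 21:00 UTC.
Add 15 hours and 25 minutes leg 3 → 12:25 UTC (May 22).
Add 6 hours 22 minutes layover in Ravensport → 18:47 UTC.
Add 1 hour and 55 minutes leg 4 → 20:42 UTC.
Kabul is UTC+4:30, so local arrival = 20:42 + 4:30 = 01:12 on May 23.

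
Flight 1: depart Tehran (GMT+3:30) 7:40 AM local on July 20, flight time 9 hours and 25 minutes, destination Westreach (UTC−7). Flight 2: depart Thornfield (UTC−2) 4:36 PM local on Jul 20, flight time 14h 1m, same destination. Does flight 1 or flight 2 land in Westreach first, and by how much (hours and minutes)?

the first, by 19 hours 2 minutes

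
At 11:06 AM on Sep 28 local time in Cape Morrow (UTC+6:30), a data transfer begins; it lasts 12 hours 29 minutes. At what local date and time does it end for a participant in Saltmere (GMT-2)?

Convert start to UTC: 11:06 AM − 6:30 = 4:36 AM UTC on Sep 28.
Add 12 hours 29 minutes duration → 5:05 PM UTC.
Saltmere is UTC−2:00, so local end time = 5:05 PM − 2:00 = 3:05 PM on Sep 28.

3:05 PM on Sep 28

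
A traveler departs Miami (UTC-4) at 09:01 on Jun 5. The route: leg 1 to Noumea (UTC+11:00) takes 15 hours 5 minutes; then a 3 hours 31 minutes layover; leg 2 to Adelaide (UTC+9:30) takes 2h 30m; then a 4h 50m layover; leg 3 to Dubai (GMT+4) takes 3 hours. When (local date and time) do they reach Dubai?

21:57 on June 6

Convert departure to UTC: 09:01 + 4:00 = 13:01 UTC on Jun 5.
Add 15 hours 5 minutes leg 1 → 04:06 UTC (Jun 6).
Add 3 hours and 31 minutes layover in Noumea → 07:37 UTC.
Add 2 hours and 30 minutes leg 2 → 10:07 UTC.
Add 4 hours 50 minutes layover in Adelaide → 14:57 UTC.
Add 3 hours leg 3 → 17:57 UTC.
Dubai is UTC+4:00, so local arrival = 17:57 + 4:00 = 21:57 on Jun 6.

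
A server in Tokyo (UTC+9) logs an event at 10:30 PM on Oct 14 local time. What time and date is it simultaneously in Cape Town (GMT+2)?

In UTC: 10:30 PM − 9:00 = 1:30 PM on Oct 14.
Cape Town is UTC+2:00: 1:30 PM + 2:00 = 3:30 PM on Oct 14.

3:30 PM on October 14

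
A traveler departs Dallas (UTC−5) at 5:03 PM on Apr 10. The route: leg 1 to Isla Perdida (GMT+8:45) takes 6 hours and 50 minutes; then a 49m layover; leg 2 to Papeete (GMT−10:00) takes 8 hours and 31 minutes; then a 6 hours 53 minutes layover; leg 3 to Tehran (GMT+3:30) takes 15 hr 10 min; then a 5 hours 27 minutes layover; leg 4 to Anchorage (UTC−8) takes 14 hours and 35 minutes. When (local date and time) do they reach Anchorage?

Convert departure to UTC: 5:03 PM + 5:00 = 10:03 PM UTC on Apr 10.
Add 6 hours and 50 minutes leg 1 → 4:53 AM UTC (Apr 11).
Add 49 minutes layover in Isla Perdida → 5:42 AM UTC.
Add 8 hours and 31 minutes leg 2 → 2:13 PM UTC.
Add 6 hours 53 minutes layover in Papeete → 9:06 PM UTC.
Add 15 hours and 10 minutes leg 3 → 12:16 PM UTC (Apr 12).
Add 5 hours and 27 minutes layover in Tehran → 5:43 PM UTC.
Add 14 hours 35 minutes leg 4 → 8:18 AM UTC (Apr 13).
Anchorage is UTC−8:00, so local arrival = 8:18 AM − 8:00 = 12:18 AM on Apr 13.

12:18 AM on April 13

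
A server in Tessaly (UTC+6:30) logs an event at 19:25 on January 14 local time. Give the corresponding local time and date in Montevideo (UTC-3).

09:55 on Jan 14

In UTC: 19:25 − 6:30 = 12:55 on Jan 14.
Montevideo is UTC−3:00: 12:55 − 3:00 = 09:55 on Jan 14.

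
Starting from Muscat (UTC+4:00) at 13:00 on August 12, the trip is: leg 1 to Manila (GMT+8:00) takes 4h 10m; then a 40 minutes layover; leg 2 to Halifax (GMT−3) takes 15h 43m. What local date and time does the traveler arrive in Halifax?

Convert departure to UTC: 13:00 − 4:00 = 09:00 UTC on Aug 12.
Add 4 hours 10 minutes leg 1 → 13:10 UTC.
Add 40 minutes layover in Manila → 13:50 UTC.
Add 15 hours and 43 minutes leg 2 → 05:33 UTC (Aug 13).
Halifax is UTC−3:00, so local arrival = 05:33 − 3:00 = 02:33 on Aug 13.

02:33 on Aug 13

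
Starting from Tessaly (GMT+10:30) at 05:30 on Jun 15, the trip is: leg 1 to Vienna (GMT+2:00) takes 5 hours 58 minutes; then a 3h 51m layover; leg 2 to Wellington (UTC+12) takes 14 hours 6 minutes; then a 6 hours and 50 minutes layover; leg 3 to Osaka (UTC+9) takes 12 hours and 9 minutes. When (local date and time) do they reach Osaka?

22:54 on June 16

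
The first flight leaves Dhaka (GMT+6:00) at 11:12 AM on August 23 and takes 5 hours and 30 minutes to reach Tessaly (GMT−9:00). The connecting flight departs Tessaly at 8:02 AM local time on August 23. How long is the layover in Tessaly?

6 hours 20 minutes

Convert departure to UTC: 11:12 AM − 6:00 = 5:12 AM UTC on Aug 23.
Add 5 hours and 30 minutes flight time → 10:42 AM UTC.
Tessaly is UTC−9:00, so local arrival = 10:42 AM − 9:00 = 1:42 AM on Aug 23.
Layover = 8:02 AM − 1:42 AM = 6 hours 20 minutes.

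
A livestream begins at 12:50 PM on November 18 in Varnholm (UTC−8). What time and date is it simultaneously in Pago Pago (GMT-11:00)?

9:50 AM on November 18

In UTC: 12:50 PM + 8:00 = 8:50 PM on Nov 18.
Pago Pago is UTC−11:00: 8:50 PM − 11:00 = 9:50 AM on Nov 18.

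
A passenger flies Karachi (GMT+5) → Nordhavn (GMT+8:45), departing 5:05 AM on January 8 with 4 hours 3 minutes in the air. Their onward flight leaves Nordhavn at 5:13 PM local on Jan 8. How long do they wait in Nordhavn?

Convert departure to UTC: 5:05 AM − 5:00 = 12:05 AM UTC on Jan 8.
Add 4 hours 3 minutes flight time → 4:08 AM UTC.
Nordhavn is UTC+8:45, so local arrival = 4:08 AM + 8:45 = 12:53 PM on Jan 8.
Layover = 5:13 PM − 12:53 PM = 4 hours 20 minutes.

4 hours 20 minutes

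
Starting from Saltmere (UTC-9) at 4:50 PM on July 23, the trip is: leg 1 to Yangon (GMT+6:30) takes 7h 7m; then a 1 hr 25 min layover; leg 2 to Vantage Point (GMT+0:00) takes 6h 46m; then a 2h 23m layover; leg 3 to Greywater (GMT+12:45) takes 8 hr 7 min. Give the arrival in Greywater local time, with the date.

4:23 PM on July 25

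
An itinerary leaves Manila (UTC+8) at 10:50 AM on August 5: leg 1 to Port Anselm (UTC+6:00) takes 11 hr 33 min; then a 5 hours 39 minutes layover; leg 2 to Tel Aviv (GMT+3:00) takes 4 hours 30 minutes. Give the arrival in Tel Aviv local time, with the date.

3:32 AM on Aug 6

Convert departure to UTC: 10:50 AM − 8:00 = 2:50 AM UTC on Aug 5.
Add 11 hours 33 minutes leg 1 → 2:23 PM UTC.
Add 5 hours 39 minutes layover in Port Anselm → 8:02 PM UTC.
Add 4 hours and 30 minutes leg 2 → 12:32 AM UTC (Aug 6).
Tel Aviv is UTC+3:00, so local arrival = 12:32 AM + 3:00 = 3:32 AM on Aug 6.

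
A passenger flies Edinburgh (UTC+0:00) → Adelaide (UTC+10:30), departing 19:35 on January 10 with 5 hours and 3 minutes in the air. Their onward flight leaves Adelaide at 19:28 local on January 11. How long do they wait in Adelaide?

Edinburgh is at UTC+0, so departure is already 19:35 UTC on Jan 10.
Add 5 hours and 3 minutes flight time → 00:38 UTC (Jan 11).
Adelaide is UTC+10:30, so local arrival = 00:38 + 10:30 = 11:08 on Jan 11.
Layover = 19:28 − 11:08 = 8 hours 20 minutes.

8 hours 20 minutes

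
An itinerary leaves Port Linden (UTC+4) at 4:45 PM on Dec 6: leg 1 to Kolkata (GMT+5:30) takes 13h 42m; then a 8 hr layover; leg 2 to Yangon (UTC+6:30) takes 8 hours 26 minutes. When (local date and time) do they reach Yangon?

1:23 AM on December 8

Convert departure to UTC: 4:45 PM − 4:00 = 12:45 PM UTC on Dec 6.
Add 13 hours 42 minutes leg 1 → 2:27 AM UTC (Dec 7).
Add 8 hours layover in Kolkata → 10:27 AM UTC.
Add 8 hours and 26 minutes leg 2 → 6:53 PM UTC.
Yangon is UTC+6:30, so local arrival = 6:53 PM + 6:30 = 1:23 AM on Dec 8.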